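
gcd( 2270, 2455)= 5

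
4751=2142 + 2609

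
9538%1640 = 1338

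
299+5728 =6027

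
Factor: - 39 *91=-3549   =  - 3^1*7^1*13^2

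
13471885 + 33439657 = 46911542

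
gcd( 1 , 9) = 1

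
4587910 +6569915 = 11157825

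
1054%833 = 221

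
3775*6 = 22650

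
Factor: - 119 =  - 7^1*17^1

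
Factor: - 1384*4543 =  - 6287512=   - 2^3*7^1*11^1*59^1*173^1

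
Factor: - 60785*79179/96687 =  - 1604298505/32229  =  -3^(  -  2 )*5^1  *  3581^( -1)*12157^1 * 26393^1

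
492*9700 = 4772400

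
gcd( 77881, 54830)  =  1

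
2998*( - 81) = - 242838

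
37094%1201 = 1064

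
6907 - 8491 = - 1584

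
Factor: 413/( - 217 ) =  - 59/31=- 31^( - 1) * 59^1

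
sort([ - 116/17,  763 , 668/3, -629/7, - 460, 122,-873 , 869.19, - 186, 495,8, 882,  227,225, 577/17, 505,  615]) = [ -873 , - 460,  -  186,-629/7, - 116/17 , 8 , 577/17,  122,668/3, 225,  227,495,  505,615,763,  869.19, 882]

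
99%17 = 14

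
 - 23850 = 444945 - 468795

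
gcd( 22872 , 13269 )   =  3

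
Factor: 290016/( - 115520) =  - 477/190  =  -  2^( - 1 )*3^2*5^(-1)*19^(  -  1)*53^1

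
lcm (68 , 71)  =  4828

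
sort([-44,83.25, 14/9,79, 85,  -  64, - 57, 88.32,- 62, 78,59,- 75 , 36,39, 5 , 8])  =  [-75, - 64,-62,-57, - 44 , 14/9, 5, 8,36,  39, 59, 78, 79 , 83.25,  85, 88.32 ]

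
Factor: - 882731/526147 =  - 30439/18143 =- 61^1*499^1*18143^( - 1) 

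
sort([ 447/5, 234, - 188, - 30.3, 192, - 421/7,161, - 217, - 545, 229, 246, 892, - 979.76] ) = [ -979.76, - 545, - 217,-188, -421/7, - 30.3,447/5,  161,192,229, 234, 246, 892] 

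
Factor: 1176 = 2^3 * 3^1*7^2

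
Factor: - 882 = -2^1*3^2*7^2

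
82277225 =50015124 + 32262101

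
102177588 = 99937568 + 2240020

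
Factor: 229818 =2^1*3^1*38303^1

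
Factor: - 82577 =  - 11^1*7507^1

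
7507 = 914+6593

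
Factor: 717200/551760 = 3^( - 1) * 5^1*11^( - 1)*19^( - 1)*163^1 = 815/627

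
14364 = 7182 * 2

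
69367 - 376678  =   - 307311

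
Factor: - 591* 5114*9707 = - 2^1* 3^1 * 17^1*197^1*571^1 * 2557^1  =  - 29338184418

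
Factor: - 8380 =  - 2^2*5^1 * 419^1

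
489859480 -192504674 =297354806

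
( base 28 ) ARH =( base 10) 8613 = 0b10000110100101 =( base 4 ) 2012211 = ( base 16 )21A5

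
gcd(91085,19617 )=1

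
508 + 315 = 823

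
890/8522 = 445/4261 = 0.10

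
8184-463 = 7721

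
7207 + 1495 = 8702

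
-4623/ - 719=4623/719 = 6.43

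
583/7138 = 583/7138  =  0.08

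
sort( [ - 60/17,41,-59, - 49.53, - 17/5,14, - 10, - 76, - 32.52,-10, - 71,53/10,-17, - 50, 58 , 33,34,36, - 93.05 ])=[-93.05, - 76,-71 , - 59, - 50,-49.53, - 32.52,-17,-10,-10, - 60/17,-17/5, 53/10 , 14 , 33,  34, 36,41,58 ]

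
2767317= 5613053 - 2845736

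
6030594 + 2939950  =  8970544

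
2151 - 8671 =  - 6520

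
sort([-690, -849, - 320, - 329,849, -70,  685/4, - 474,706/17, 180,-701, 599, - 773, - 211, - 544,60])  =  [ - 849, - 773, - 701, - 690, - 544 ,-474, - 329, - 320, - 211, - 70, 706/17, 60,685/4,180,599, 849 ] 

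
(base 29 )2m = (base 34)2C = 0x50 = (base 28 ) 2o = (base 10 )80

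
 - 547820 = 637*( - 860)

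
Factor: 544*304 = 165376 = 2^9*17^1*19^1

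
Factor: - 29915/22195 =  - 23^ ( - 1 )*31^1=- 31/23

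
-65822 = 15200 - 81022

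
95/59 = 95/59  =  1.61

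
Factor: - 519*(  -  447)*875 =202993875  =  3^2*5^3*7^1*149^1*173^1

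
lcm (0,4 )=0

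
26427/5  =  5285 + 2/5 = 5285.40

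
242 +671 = 913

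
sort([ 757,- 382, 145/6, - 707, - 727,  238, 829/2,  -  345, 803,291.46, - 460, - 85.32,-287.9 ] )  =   [ - 727,  -  707,-460, - 382 , - 345, - 287.9,-85.32, 145/6, 238 , 291.46,  829/2, 757,803] 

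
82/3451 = 82/3451 = 0.02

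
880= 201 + 679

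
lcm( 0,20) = 0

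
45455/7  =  6493 + 4/7 = 6493.57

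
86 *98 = 8428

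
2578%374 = 334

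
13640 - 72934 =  - 59294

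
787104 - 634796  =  152308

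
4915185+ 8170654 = 13085839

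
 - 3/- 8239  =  3/8239  =  0.00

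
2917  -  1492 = 1425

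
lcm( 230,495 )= 22770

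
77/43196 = 77/43196 = 0.00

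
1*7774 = 7774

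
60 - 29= 31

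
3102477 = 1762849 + 1339628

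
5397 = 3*1799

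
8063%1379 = 1168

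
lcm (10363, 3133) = 134719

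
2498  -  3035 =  - 537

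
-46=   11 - 57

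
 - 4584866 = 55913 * ( - 82) 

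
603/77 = 603/77 = 7.83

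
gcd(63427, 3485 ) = 697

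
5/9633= 5/9633=0.00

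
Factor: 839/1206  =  2^( - 1 ) * 3^( - 2 ) * 67^( - 1)*839^1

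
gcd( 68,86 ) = 2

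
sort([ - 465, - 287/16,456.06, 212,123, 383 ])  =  [ - 465,-287/16,123 , 212,383, 456.06]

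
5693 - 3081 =2612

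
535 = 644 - 109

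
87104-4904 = 82200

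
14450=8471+5979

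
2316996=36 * 64361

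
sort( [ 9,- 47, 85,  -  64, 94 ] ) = [-64, - 47,9 , 85, 94]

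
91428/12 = 7619 = 7619.00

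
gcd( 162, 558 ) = 18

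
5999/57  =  5999/57 = 105.25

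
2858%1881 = 977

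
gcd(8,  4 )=4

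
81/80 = 1 + 1/80 = 1.01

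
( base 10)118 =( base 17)6g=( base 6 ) 314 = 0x76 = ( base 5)433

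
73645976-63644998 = 10000978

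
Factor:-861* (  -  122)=2^1 * 3^1*7^1*41^1*61^1 = 105042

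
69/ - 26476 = -1+26407/26476 = -  0.00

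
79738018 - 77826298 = 1911720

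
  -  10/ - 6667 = 10/6667 =0.00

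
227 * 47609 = 10807243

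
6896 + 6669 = 13565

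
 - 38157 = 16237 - 54394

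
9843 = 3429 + 6414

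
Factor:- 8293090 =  - 2^1*5^1*13^1*63793^1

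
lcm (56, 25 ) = 1400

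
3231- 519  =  2712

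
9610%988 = 718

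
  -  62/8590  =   - 31/4295 = - 0.01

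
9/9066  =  3/3022 = 0.00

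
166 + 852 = 1018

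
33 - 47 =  - 14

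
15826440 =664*23835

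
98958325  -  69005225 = 29953100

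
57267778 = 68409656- 11141878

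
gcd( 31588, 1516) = 4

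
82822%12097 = 10240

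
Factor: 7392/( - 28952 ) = -2^2*3^1*47^(-1 ) = - 12/47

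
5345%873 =107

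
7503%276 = 51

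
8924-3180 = 5744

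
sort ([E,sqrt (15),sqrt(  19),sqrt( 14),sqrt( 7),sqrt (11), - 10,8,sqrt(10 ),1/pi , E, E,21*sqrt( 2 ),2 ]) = [- 10,1/pi,  2,  sqrt(7),E,E, E, sqrt (10 ),sqrt( 11),sqrt (14 ),sqrt( 15),sqrt(19),8, 21*sqrt(2)]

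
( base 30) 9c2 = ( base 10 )8462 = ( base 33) 7PE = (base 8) 20416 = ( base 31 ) 8OU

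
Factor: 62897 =62897^1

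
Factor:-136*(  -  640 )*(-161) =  - 2^10*5^1*7^1 * 17^1 * 23^1 = - 14013440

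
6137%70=47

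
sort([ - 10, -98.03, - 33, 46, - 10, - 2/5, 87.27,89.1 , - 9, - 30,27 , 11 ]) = [-98.03 , - 33, - 30, - 10 , - 10, - 9, - 2/5,11, 27,  46,87.27 , 89.1]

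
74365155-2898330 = 71466825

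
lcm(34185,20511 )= 102555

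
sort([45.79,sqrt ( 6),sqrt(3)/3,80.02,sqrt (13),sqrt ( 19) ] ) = [ sqrt( 3) /3,sqrt (6),  sqrt (13), sqrt(19),45.79,80.02 ]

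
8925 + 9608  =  18533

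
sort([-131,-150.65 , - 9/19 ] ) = [ - 150.65, - 131, - 9/19 ]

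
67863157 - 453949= 67409208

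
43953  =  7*6279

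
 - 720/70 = - 11  +  5/7=- 10.29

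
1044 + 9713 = 10757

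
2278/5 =2278/5 = 455.60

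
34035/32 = 34035/32  =  1063.59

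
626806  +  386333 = 1013139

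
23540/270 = 87 + 5/27 = 87.19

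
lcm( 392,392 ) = 392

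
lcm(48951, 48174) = 3034962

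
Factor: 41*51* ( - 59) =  - 3^1*  17^1*41^1*59^1=- 123369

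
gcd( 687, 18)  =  3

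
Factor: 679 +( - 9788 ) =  - 9109^1 = - 9109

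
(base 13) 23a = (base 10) 387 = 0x183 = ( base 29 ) da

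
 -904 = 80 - 984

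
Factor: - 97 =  - 97^1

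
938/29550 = 469/14775=0.03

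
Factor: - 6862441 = -17^1*23^1 *17551^1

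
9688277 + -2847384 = 6840893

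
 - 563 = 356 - 919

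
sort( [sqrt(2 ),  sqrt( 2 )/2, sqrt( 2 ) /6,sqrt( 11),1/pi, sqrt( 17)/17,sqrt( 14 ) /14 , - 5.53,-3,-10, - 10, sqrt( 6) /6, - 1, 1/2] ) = [  -  10,-10, - 5.53, - 3,-1,sqrt( 2 ) /6, sqrt( 17)/17, sqrt( 14)/14, 1/pi, sqrt( 6 ) /6, 1/2 , sqrt(2 )/2, sqrt(2), sqrt (11)] 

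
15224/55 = 276 + 4/5 = 276.80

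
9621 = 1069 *9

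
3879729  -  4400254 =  - 520525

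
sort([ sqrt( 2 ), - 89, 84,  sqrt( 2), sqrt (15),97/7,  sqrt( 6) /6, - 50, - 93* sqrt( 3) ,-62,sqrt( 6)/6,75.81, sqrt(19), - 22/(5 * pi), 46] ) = [ -93*sqrt(3), - 89, - 62,  -  50,-22/(5*pi ),sqrt(  6)/6,sqrt(6) /6, sqrt( 2),sqrt(2),sqrt(15),sqrt( 19 ), 97/7, 46,75.81 , 84] 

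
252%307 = 252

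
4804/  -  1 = - 4804/1  =  - 4804.00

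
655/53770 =131/10754  =  0.01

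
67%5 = 2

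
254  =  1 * 254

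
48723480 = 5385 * 9048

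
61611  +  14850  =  76461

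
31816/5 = 6363  +  1/5 = 6363.20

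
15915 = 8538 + 7377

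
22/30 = 11/15 = 0.73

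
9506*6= 57036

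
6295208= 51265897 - 44970689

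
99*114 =11286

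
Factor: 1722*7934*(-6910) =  - 94406824680 = - 2^3*3^1 * 5^1*7^1 * 41^1*691^1 * 3967^1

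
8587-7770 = 817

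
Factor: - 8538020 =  - 2^2*5^1*31^1*47^1*293^1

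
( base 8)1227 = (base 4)22113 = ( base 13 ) 3C0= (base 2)1010010111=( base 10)663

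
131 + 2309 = 2440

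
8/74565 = 8/74565 = 0.00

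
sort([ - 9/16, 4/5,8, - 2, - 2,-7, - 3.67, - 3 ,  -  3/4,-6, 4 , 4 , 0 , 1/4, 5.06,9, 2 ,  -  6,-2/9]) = [ - 7,- 6, - 6, - 3.67, - 3, - 2,-2,-3/4 , - 9/16,  -  2/9 , 0, 1/4, 4/5, 2, 4,4, 5.06, 8,9 ]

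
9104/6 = 4552/3=1517.33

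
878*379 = 332762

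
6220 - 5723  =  497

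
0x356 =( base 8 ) 1526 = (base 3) 1011122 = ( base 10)854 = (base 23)1e3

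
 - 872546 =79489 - 952035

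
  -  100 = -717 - -617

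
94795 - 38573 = 56222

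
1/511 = 1/511 =0.00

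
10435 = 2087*5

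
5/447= 5/447  =  0.01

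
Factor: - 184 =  - 2^3*23^1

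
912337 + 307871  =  1220208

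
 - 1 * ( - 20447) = 20447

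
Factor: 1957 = 19^1* 103^1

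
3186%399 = 393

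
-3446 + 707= - 2739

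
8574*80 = 685920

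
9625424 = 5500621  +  4124803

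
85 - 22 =63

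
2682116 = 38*70582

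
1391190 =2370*587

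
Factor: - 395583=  - 3^1 * 131861^1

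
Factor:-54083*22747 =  - 23^2*43^1*54083^1=-  1230226001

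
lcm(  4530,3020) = 9060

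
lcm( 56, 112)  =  112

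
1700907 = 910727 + 790180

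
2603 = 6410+-3807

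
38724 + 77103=115827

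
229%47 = 41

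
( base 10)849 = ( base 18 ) 2B3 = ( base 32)QH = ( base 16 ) 351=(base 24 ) 1B9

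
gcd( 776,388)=388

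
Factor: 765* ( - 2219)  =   - 1697535 = - 3^2*5^1 * 7^1*17^1*317^1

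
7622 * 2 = 15244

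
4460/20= 223= 223.00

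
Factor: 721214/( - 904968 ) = -360607/452484=- 2^( - 2 ) * 3^( - 2)*13^1*12569^ (- 1 )*27739^1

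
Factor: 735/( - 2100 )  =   - 7/20= - 2^( - 2)*5^ ( - 1 )*7^1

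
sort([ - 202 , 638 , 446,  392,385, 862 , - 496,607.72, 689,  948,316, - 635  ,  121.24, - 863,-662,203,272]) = [ - 863, - 662, - 635 ,- 496, - 202 , 121.24, 203, 272, 316,385,392,446 , 607.72, 638, 689 , 862 , 948]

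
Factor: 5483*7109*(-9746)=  - 379885893662 = - 2^1*11^1*443^1*5483^1*7109^1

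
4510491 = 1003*4497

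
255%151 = 104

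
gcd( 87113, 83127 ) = 1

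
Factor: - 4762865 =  - 5^1*952573^1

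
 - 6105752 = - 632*9661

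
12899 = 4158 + 8741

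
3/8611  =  3/8611 = 0.00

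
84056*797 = 66992632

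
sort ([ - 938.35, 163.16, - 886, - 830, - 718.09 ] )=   [ - 938.35, - 886 , - 830, - 718.09, 163.16]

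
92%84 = 8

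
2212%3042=2212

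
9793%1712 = 1233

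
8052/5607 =1 + 815/1869 = 1.44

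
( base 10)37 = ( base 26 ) 1b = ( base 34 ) 13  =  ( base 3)1101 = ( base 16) 25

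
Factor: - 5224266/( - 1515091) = 2^1*3^2*17^(-1)*23^1*12619^1*89123^( - 1)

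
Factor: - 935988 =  - 2^2 * 3^1*77999^1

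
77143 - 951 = 76192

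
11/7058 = 11/7058 = 0.00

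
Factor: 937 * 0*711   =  0^1 = 0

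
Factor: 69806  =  2^1 * 11^1*19^1*167^1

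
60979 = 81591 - 20612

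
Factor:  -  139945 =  - 5^1*13^1 * 2153^1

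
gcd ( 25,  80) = 5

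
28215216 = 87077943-58862727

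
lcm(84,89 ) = 7476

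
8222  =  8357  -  135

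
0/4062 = 0 = 0.00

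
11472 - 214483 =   -  203011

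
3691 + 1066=4757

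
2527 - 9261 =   -  6734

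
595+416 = 1011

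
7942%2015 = 1897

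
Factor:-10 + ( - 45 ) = - 55 = -5^1*11^1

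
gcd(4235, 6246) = 1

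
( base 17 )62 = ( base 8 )150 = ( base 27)3n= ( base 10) 104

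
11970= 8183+3787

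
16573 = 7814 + 8759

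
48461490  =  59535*814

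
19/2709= 19/2709 = 0.01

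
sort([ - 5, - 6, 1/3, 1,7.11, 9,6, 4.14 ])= [ - 6 , - 5, 1/3, 1,4.14 , 6, 7.11,9 ] 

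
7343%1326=713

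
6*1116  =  6696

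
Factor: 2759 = 31^1*89^1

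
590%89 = 56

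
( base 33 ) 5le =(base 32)608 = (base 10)6152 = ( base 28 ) 7NK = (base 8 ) 14010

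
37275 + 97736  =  135011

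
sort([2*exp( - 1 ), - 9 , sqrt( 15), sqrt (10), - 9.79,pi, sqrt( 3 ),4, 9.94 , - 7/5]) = [ -9.79, - 9, - 7/5, 2*exp ( - 1 ), sqrt( 3 ), pi, sqrt(10),  sqrt( 15), 4, 9.94 ]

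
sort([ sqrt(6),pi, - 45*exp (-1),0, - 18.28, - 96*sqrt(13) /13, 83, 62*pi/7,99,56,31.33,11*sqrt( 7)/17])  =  [ - 96 * sqrt ( 13 )/13, - 18.28, - 45*exp( - 1 ),0, 11*sqrt(7) /17,sqrt( 6), pi,62 * pi/7,31.33,  56, 83,99]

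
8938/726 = 12+113/363 =12.31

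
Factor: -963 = -3^2 * 107^1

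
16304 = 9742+6562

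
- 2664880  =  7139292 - 9804172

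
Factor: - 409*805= - 5^1*7^1*23^1 * 409^1 = - 329245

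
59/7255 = 59/7255 = 0.01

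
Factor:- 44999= - 17^1* 2647^1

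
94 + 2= 96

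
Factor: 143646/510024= 2^ (  -  2) *79^(  -  1 )*89^1=89/316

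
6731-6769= - 38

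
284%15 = 14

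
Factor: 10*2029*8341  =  2^1*5^1*19^1 * 439^1*2029^1= 169238890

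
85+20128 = 20213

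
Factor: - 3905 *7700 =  - 2^2*5^3*7^1*11^2* 71^1 = - 30068500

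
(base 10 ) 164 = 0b10100100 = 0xa4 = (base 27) 62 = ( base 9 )202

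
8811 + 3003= 11814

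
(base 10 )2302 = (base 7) 6466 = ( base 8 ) 4376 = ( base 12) 13BA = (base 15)A37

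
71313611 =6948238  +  64365373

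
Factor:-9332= -2^2*2333^1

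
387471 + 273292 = 660763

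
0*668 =0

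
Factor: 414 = 2^1  *3^2 * 23^1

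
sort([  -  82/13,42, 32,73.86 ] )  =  [ - 82/13, 32, 42, 73.86] 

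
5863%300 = 163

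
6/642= 1/107 = 0.01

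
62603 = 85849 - 23246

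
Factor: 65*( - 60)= - 3900 =-2^2*3^1*5^2*13^1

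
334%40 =14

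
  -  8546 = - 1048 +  - 7498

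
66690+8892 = 75582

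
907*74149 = 67253143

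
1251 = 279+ 972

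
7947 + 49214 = 57161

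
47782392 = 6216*7687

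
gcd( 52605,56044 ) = 1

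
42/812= 3/58 = 0.05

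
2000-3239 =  - 1239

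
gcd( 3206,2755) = 1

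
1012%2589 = 1012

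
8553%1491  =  1098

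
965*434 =418810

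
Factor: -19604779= - 19604779^1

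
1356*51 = 69156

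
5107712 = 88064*58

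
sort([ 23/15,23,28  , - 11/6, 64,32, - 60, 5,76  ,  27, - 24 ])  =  [  -  60, - 24, - 11/6,23/15, 5,23,27,28, 32, 64 , 76]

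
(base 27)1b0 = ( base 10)1026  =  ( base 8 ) 2002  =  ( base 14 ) 534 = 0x402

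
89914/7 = 89914/7= 12844.86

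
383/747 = 383/747 = 0.51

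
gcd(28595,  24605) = 665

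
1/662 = 1/662 = 0.00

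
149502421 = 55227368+94275053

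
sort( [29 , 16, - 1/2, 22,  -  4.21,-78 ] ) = [ - 78, - 4.21, - 1/2 , 16,22 , 29 ]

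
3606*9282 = 33470892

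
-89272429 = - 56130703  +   - 33141726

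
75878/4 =18969 + 1/2 = 18969.50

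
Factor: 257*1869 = 480333 = 3^1*7^1 * 89^1 * 257^1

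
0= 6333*0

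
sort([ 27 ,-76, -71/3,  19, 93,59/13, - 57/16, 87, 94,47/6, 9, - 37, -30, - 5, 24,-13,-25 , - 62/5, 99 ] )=[ - 76 , - 37, -30,- 25,-71/3,-13, -62/5, - 5, - 57/16,59/13, 47/6, 9, 19, 24, 27,87, 93, 94, 99 ]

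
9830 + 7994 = 17824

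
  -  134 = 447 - 581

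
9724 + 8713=18437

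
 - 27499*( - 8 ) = 219992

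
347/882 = 347/882 = 0.39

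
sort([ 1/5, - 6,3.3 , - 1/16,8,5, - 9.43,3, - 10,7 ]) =[ - 10 , - 9.43,-6,  -  1/16,1/5,3 , 3.3, 5,7,8]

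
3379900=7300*463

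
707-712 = -5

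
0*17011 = 0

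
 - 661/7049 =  - 661/7049= - 0.09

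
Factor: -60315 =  -3^1 * 5^1*4021^1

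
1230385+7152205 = 8382590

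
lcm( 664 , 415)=3320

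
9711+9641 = 19352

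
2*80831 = 161662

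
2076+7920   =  9996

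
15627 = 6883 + 8744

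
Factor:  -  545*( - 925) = 5^3 * 37^1 * 109^1 = 504125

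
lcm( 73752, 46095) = 368760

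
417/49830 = 139/16610= 0.01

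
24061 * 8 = 192488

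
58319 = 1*58319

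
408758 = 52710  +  356048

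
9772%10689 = 9772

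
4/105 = 4/105 = 0.04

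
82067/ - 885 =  - 93+238/885 = - 92.73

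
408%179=50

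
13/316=13/316=0.04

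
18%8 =2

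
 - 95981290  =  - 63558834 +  -32422456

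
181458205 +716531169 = 897989374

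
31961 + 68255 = 100216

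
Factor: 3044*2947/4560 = 2242667/1140 = 2^( - 2)*3^( - 1)*5^(-1 )*7^1*19^( -1 )*421^1*761^1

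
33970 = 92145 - 58175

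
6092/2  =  3046  =  3046.00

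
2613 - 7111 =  - 4498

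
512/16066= 256/8033 = 0.03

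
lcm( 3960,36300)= 217800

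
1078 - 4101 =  -3023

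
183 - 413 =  - 230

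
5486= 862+4624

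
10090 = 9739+351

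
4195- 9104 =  - 4909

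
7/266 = 1/38 = 0.03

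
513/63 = 57/7  =  8.14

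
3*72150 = 216450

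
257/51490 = 257/51490=0.00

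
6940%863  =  36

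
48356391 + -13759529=34596862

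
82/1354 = 41/677 = 0.06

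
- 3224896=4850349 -8075245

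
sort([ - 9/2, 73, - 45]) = [ - 45,  -  9/2, 73] 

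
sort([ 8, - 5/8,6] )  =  [ - 5/8,6,  8 ] 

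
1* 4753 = 4753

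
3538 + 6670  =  10208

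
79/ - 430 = - 79/430 = - 0.18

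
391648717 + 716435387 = 1108084104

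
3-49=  - 46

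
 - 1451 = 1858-3309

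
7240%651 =79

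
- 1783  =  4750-6533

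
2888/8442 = 1444/4221 = 0.34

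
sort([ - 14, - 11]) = [ - 14, - 11 ] 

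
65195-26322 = 38873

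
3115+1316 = 4431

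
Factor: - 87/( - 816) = 29/272 = 2^ ( - 4) *17^ ( - 1) * 29^1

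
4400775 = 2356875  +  2043900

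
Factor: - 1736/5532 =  - 2^1*3^(-1)*7^1*31^1*461^(-1)=- 434/1383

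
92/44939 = 92/44939 = 0.00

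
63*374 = 23562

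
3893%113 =51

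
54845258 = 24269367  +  30575891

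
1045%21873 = 1045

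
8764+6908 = 15672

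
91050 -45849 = 45201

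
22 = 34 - 12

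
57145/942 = 57145/942 = 60.66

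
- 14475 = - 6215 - 8260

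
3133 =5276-2143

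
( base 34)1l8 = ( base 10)1878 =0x756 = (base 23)3CF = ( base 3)2120120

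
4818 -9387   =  -4569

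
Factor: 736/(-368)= - 2^1 = -  2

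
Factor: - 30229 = - 19^1 * 37^1 * 43^1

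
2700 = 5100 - 2400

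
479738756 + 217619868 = 697358624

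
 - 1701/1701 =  - 1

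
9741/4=2435+1/4 = 2435.25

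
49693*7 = 347851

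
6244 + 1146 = 7390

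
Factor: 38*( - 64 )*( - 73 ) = 177536 = 2^7*19^1*73^1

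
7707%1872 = 219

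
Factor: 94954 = 2^1  *197^1* 241^1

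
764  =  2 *382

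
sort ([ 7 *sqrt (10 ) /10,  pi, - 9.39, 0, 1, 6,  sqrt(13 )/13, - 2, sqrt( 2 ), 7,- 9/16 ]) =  [ - 9.39,  -  2, - 9/16, 0, sqrt (13 )/13, 1,  sqrt(2),7*sqrt(10) /10,pi, 6,7 ] 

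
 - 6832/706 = - 10 + 114/353 = - 9.68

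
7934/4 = 3967/2 = 1983.50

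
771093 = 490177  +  280916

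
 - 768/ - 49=15+33/49 = 15.67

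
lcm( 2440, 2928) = 14640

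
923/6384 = 923/6384 = 0.14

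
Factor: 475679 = 475679^1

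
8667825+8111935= 16779760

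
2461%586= 117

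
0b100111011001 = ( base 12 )1561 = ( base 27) 3CA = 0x9d9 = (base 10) 2521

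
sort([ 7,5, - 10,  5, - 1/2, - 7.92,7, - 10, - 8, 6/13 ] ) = [ - 10, - 10, - 8, - 7.92, - 1/2,6/13,  5,5,  7,7]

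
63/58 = 63/58 = 1.09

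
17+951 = 968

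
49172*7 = 344204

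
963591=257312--706279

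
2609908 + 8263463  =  10873371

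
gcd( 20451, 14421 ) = 3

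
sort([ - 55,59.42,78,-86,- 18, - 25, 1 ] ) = [ -86, - 55, - 25, - 18, 1,59.42  ,  78]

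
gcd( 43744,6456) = 8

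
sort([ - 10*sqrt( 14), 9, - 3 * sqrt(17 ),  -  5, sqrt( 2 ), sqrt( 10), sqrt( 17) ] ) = [-10 * sqrt( 14 ),  -  3*sqrt ( 17), - 5, sqrt(2), sqrt(10), sqrt( 17 ), 9]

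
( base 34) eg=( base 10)492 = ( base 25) jh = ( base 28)hg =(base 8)754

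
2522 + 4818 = 7340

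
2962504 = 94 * 31516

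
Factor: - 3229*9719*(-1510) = 2^1*5^1 * 151^1*3229^1*9719^1  =  47387803010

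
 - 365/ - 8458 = 365/8458 = 0.04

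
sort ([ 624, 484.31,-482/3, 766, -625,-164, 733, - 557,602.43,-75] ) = [ - 625, - 557,  -  164, - 482/3, - 75, 484.31 , 602.43,  624,733, 766]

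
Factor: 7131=3^1*2377^1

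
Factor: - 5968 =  - 2^4*373^1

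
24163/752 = 32+99/752 = 32.13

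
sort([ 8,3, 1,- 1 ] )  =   [  -  1, 1,3, 8 ] 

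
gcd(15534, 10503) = 9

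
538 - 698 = -160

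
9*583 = 5247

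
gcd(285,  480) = 15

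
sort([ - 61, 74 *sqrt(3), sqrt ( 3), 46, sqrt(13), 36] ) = [ - 61,sqrt( 3),  sqrt( 13),  36,46, 74*sqrt( 3 )] 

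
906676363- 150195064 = 756481299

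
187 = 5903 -5716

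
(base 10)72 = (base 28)2g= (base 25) 2M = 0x48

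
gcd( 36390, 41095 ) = 5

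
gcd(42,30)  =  6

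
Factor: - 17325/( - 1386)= 2^(  -  1 )*5^2= 25/2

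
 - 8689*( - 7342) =63794638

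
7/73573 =7/73573 = 0.00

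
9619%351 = 142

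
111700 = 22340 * 5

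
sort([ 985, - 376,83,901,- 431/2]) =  [ - 376,- 431/2,83 , 901, 985 ] 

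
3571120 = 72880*49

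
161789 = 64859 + 96930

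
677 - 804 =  - 127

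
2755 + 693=3448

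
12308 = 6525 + 5783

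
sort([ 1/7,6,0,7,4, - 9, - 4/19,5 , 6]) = [ - 9, - 4/19,0, 1/7, 4,5,6,6,7 ] 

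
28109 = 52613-24504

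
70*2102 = 147140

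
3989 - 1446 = 2543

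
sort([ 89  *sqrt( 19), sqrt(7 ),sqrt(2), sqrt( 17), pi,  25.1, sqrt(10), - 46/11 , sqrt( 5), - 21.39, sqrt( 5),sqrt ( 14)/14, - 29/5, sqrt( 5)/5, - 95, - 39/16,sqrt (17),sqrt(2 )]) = [ - 95,-21.39, - 29/5,-46/11, -39/16, sqrt (14) /14, sqrt( 5 ) /5, sqrt( 2),sqrt( 2), sqrt(5), sqrt( 5),  sqrt( 7),  pi, sqrt( 10), sqrt( 17), sqrt(17 ),  25.1, 89 * sqrt( 19)] 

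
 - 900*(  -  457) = 411300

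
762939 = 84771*9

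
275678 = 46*5993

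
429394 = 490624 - 61230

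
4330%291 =256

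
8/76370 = 4/38185 = 0.00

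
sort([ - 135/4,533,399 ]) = [ - 135/4,399, 533 ]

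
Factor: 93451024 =2^4*23^2*61^1*181^1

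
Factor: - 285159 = -3^1 * 7^1*37^1*367^1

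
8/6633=8/6633   =  0.00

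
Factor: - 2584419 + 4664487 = 2080068= 2^2*3^1 * 97^1*1787^1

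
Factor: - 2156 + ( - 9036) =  - 11192 = - 2^3*1399^1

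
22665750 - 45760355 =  - 23094605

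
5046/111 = 1682/37 =45.46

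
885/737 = 885/737 = 1.20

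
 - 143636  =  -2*71818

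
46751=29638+17113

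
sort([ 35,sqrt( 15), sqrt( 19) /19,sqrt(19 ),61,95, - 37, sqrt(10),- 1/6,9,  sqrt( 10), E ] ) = [-37, - 1/6, sqrt(19 )/19, E, sqrt( 10), sqrt( 10),sqrt( 15), sqrt( 19 ),9,  35,61,  95 ]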